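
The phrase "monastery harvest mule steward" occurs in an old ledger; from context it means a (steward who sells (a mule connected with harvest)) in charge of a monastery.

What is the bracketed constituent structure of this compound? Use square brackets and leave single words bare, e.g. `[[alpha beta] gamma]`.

Overall it is a kind of steward (specifically "harvest mule steward"); the modifier is "monastery".
Inside "harvest mule steward": head "steward", modifier "harvest mule".
Inside "harvest mule": head "mule", modifier "harvest".
So the structure is [monastery [[harvest mule] steward]].

[monastery [[harvest mule] steward]]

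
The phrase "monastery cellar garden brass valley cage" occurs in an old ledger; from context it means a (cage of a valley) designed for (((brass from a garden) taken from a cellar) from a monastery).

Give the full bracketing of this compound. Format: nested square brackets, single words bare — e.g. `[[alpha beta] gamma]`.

Overall it is a kind of cage (specifically "valley cage"); the modifier is "monastery cellar garden brass".
Within "monastery cellar garden brass", the head is "brass" (specifically "cellar garden brass") and the modifier is "monastery".
Within "cellar garden brass", the head is "brass" (specifically "garden brass") and the modifier is "cellar".
Within "garden brass", the head is "brass" and the modifier is "garden".
Within "valley cage", the head is "cage" and the modifier is "valley".
Assembled: [[monastery [cellar [garden brass]]] [valley cage]].

[[monastery [cellar [garden brass]]] [valley cage]]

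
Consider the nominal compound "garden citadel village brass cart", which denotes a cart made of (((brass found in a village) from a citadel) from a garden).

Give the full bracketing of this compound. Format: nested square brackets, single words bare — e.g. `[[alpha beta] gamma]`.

[[garden [citadel [village brass]]] cart]

The outermost head in the paraphrase is "cart", modified by "garden citadel village brass".
"garden citadel village brass" → head "brass" (specifically "citadel village brass"), modifier "garden".
"citadel village brass" → head "brass" (specifically "village brass"), modifier "citadel".
"village brass" → head "brass", modifier "village".
So the structure is [[garden [citadel [village brass]]] cart].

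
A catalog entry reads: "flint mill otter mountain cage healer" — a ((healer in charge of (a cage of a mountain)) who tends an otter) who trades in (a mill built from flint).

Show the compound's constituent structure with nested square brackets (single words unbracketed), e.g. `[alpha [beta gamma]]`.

[[flint mill] [otter [[mountain cage] healer]]]

Overall it is a kind of healer (specifically "otter mountain cage healer"); the modifier is "flint mill".
Inside "flint mill": head "mill", modifier "flint".
Inside "otter mountain cage healer": head "healer" (specifically "mountain cage healer"), modifier "otter".
Inside "mountain cage healer": head "healer", modifier "mountain cage".
Inside "mountain cage": head "cage", modifier "mountain".
Putting it together: [[flint mill] [otter [[mountain cage] healer]]].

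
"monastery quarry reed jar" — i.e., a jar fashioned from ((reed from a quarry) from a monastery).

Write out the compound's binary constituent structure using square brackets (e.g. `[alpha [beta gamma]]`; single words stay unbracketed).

Overall it is a kind of jar; the modifier is "monastery quarry reed".
Within "monastery quarry reed", the head is "reed" (specifically "quarry reed") and the modifier is "monastery".
Within "quarry reed", the head is "reed" and the modifier is "quarry".
So the structure is [[monastery [quarry reed]] jar].

[[monastery [quarry reed]] jar]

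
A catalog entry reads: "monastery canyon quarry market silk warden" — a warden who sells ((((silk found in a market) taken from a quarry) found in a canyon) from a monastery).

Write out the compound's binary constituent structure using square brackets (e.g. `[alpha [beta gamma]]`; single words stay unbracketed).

[[monastery [canyon [quarry [market silk]]]] warden]

At the top level: head "warden"; modifier "monastery canyon quarry market silk".
Within "monastery canyon quarry market silk", the head is "silk" (specifically "canyon quarry market silk") and the modifier is "monastery".
Within "canyon quarry market silk", the head is "silk" (specifically "quarry market silk") and the modifier is "canyon".
Within "quarry market silk", the head is "silk" (specifically "market silk") and the modifier is "quarry".
Within "market silk", the head is "silk" and the modifier is "market".
Putting it together: [[monastery [canyon [quarry [market silk]]]] warden].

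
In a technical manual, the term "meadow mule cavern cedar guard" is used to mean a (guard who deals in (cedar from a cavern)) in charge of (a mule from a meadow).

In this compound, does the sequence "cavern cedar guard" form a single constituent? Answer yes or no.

The paraphrase groups the words so that "cavern cedar guard" is one unit: it corresponds to a single parenthesized sub-phrase.
The full structure is [[meadow mule] [[cavern cedar] guard]], in which [cavern cedar guard] is a constituent.

yes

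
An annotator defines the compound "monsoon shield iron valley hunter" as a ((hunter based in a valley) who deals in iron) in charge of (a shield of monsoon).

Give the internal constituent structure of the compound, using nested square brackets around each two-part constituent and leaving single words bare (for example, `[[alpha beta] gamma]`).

[[monsoon shield] [iron [valley hunter]]]

The outermost head in the paraphrase is "hunter" (specifically "iron valley hunter"), modified by "monsoon shield".
Inside "monsoon shield": head "shield", modifier "monsoon".
Inside "iron valley hunter": head "hunter" (specifically "valley hunter"), modifier "iron".
Inside "valley hunter": head "hunter", modifier "valley".
Assembled: [[monsoon shield] [iron [valley hunter]]].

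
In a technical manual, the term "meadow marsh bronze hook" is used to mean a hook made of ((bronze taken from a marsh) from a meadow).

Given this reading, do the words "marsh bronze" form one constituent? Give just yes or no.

The paraphrase groups the words so that "marsh bronze" is one unit: it corresponds to a single parenthesized sub-phrase.
The full structure is [[meadow [marsh bronze]] hook], in which [marsh bronze] is a constituent.

yes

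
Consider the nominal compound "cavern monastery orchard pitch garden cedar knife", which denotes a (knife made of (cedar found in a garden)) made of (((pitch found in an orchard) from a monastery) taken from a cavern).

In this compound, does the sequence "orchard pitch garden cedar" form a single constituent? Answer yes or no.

no

The top-level split is [cavern monastery orchard pitch] [garden cedar knife]; the full structure is [[cavern [monastery [orchard pitch]]] [[garden cedar] knife]].
"orchard pitch garden cedar" straddles a constituent boundary, so it is not a single unit.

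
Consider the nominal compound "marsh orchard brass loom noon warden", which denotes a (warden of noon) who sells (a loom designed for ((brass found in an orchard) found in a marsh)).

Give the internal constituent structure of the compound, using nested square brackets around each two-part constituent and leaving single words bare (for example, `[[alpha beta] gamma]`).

[[[marsh [orchard brass]] loom] [noon warden]]

The outermost head in the paraphrase is "warden" (specifically "noon warden"), modified by "marsh orchard brass loom".
"marsh orchard brass loom" → head "loom", modifier "marsh orchard brass".
"marsh orchard brass" → head "brass" (specifically "orchard brass"), modifier "marsh".
"orchard brass" → head "brass", modifier "orchard".
"noon warden" → head "warden", modifier "noon".
Assembled: [[[marsh [orchard brass]] loom] [noon warden]].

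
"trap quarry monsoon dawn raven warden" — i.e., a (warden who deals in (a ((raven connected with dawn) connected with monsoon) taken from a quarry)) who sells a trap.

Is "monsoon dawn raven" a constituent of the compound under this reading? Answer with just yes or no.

The paraphrase groups the words so that "monsoon dawn raven" is one unit: it corresponds to a single parenthesized sub-phrase.
The full structure is [trap [[quarry [monsoon [dawn raven]]] warden]], in which [monsoon dawn raven] is a constituent.

yes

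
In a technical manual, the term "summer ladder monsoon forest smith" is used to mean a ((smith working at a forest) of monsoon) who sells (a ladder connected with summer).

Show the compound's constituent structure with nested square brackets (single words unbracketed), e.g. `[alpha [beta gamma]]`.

[[summer ladder] [monsoon [forest smith]]]

Overall it is a kind of smith (specifically "monsoon forest smith"); the modifier is "summer ladder".
Inside "summer ladder": head "ladder", modifier "summer".
Inside "monsoon forest smith": head "smith" (specifically "forest smith"), modifier "monsoon".
Inside "forest smith": head "smith", modifier "forest".
So the structure is [[summer ladder] [monsoon [forest smith]]].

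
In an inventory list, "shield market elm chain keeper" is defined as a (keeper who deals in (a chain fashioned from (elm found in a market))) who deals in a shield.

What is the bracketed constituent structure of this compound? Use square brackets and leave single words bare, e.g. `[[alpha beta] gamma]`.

Whole compound: head "keeper" (specifically "market elm chain keeper"), modifier "shield".
Inside "market elm chain keeper": head "keeper", modifier "market elm chain".
Inside "market elm chain": head "chain", modifier "market elm".
Inside "market elm": head "elm", modifier "market".
Assembled: [shield [[[market elm] chain] keeper]].

[shield [[[market elm] chain] keeper]]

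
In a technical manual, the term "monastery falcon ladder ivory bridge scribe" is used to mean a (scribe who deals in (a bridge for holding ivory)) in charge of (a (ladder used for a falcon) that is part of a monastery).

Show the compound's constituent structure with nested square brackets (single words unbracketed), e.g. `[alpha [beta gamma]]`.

The outermost head in the paraphrase is "scribe" (specifically "ivory bridge scribe"), modified by "monastery falcon ladder".
Within "monastery falcon ladder", the head is "ladder" (specifically "falcon ladder") and the modifier is "monastery".
Within "falcon ladder", the head is "ladder" and the modifier is "falcon".
Within "ivory bridge scribe", the head is "scribe" and the modifier is "ivory bridge".
Within "ivory bridge", the head is "bridge" and the modifier is "ivory".
Putting it together: [[monastery [falcon ladder]] [[ivory bridge] scribe]].

[[monastery [falcon ladder]] [[ivory bridge] scribe]]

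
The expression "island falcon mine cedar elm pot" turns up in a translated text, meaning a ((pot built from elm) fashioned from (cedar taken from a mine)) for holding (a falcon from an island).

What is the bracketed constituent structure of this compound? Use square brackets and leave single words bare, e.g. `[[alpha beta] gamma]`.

[[island falcon] [[mine cedar] [elm pot]]]

Overall it is a kind of pot (specifically "mine cedar elm pot"); the modifier is "island falcon".
Within "island falcon", the head is "falcon" and the modifier is "island".
Within "mine cedar elm pot", the head is "pot" (specifically "elm pot") and the modifier is "mine cedar".
Within "mine cedar", the head is "cedar" and the modifier is "mine".
Within "elm pot", the head is "pot" and the modifier is "elm".
Assembled: [[island falcon] [[mine cedar] [elm pot]]].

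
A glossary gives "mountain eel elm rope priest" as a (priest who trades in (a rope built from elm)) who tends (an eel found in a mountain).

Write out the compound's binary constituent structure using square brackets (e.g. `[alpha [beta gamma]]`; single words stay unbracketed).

At the top level: head "priest" (specifically "elm rope priest"); modifier "mountain eel".
Inside "mountain eel": head "eel", modifier "mountain".
Inside "elm rope priest": head "priest", modifier "elm rope".
Inside "elm rope": head "rope", modifier "elm".
Putting it together: [[mountain eel] [[elm rope] priest]].

[[mountain eel] [[elm rope] priest]]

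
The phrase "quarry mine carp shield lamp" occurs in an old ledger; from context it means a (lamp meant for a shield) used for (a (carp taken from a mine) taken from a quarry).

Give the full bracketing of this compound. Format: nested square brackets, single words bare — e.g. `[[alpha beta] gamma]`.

Whole compound: head "lamp" (specifically "shield lamp"), modifier "quarry mine carp".
"quarry mine carp" → head "carp" (specifically "mine carp"), modifier "quarry".
"mine carp" → head "carp", modifier "mine".
"shield lamp" → head "lamp", modifier "shield".
Assembled: [[quarry [mine carp]] [shield lamp]].

[[quarry [mine carp]] [shield lamp]]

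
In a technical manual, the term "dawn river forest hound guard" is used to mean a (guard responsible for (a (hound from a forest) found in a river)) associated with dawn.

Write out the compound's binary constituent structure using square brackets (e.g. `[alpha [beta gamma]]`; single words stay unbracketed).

[dawn [[river [forest hound]] guard]]

The outermost head in the paraphrase is "guard" (specifically "river forest hound guard"), modified by "dawn".
Inside "river forest hound guard": head "guard", modifier "river forest hound".
Inside "river forest hound": head "hound" (specifically "forest hound"), modifier "river".
Inside "forest hound": head "hound", modifier "forest".
Putting it together: [dawn [[river [forest hound]] guard]].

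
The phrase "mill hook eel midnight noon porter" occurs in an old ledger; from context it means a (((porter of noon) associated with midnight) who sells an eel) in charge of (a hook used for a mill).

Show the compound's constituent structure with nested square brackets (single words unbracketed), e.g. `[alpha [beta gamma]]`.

[[mill hook] [eel [midnight [noon porter]]]]

Overall it is a kind of porter (specifically "eel midnight noon porter"); the modifier is "mill hook".
Inside "mill hook": head "hook", modifier "mill".
Inside "eel midnight noon porter": head "porter" (specifically "midnight noon porter"), modifier "eel".
Inside "midnight noon porter": head "porter" (specifically "noon porter"), modifier "midnight".
Inside "noon porter": head "porter", modifier "noon".
Assembled: [[mill hook] [eel [midnight [noon porter]]]].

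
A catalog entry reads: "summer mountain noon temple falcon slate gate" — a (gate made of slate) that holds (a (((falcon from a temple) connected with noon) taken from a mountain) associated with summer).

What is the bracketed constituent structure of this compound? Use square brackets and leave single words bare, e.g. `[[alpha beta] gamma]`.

At the top level: head "gate" (specifically "slate gate"); modifier "summer mountain noon temple falcon".
Inside "summer mountain noon temple falcon": head "falcon" (specifically "mountain noon temple falcon"), modifier "summer".
Inside "mountain noon temple falcon": head "falcon" (specifically "noon temple falcon"), modifier "mountain".
Inside "noon temple falcon": head "falcon" (specifically "temple falcon"), modifier "noon".
Inside "temple falcon": head "falcon", modifier "temple".
Inside "slate gate": head "gate", modifier "slate".
Putting it together: [[summer [mountain [noon [temple falcon]]]] [slate gate]].

[[summer [mountain [noon [temple falcon]]]] [slate gate]]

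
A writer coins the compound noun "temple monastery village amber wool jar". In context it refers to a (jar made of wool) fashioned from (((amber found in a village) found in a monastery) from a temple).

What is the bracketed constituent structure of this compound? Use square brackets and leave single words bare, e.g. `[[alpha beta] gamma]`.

The outermost head in the paraphrase is "jar" (specifically "wool jar"), modified by "temple monastery village amber".
Inside "temple monastery village amber": head "amber" (specifically "monastery village amber"), modifier "temple".
Inside "monastery village amber": head "amber" (specifically "village amber"), modifier "monastery".
Inside "village amber": head "amber", modifier "village".
Inside "wool jar": head "jar", modifier "wool".
Assembled: [[temple [monastery [village amber]]] [wool jar]].

[[temple [monastery [village amber]]] [wool jar]]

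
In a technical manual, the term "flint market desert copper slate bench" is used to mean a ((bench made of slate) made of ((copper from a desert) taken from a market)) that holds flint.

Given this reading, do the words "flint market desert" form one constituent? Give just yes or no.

The top-level split is [flint] [market desert copper slate bench]; the full structure is [flint [[market [desert copper]] [slate bench]]].
"flint market desert" straddles a constituent boundary, so it is not a single unit.

no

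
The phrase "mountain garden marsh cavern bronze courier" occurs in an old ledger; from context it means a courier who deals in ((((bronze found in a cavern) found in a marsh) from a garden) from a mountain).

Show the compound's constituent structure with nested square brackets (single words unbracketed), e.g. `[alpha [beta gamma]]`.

The outermost head in the paraphrase is "courier", modified by "mountain garden marsh cavern bronze".
Inside "mountain garden marsh cavern bronze": head "bronze" (specifically "garden marsh cavern bronze"), modifier "mountain".
Inside "garden marsh cavern bronze": head "bronze" (specifically "marsh cavern bronze"), modifier "garden".
Inside "marsh cavern bronze": head "bronze" (specifically "cavern bronze"), modifier "marsh".
Inside "cavern bronze": head "bronze", modifier "cavern".
So the structure is [[mountain [garden [marsh [cavern bronze]]]] courier].

[[mountain [garden [marsh [cavern bronze]]]] courier]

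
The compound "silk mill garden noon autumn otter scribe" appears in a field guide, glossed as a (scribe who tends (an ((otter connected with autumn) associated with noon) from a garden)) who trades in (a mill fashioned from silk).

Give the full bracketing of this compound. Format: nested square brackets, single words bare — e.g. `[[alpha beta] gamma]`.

The outermost head in the paraphrase is "scribe" (specifically "garden noon autumn otter scribe"), modified by "silk mill".
Inside "silk mill": head "mill", modifier "silk".
Inside "garden noon autumn otter scribe": head "scribe", modifier "garden noon autumn otter".
Inside "garden noon autumn otter": head "otter" (specifically "noon autumn otter"), modifier "garden".
Inside "noon autumn otter": head "otter" (specifically "autumn otter"), modifier "noon".
Inside "autumn otter": head "otter", modifier "autumn".
Putting it together: [[silk mill] [[garden [noon [autumn otter]]] scribe]].

[[silk mill] [[garden [noon [autumn otter]]] scribe]]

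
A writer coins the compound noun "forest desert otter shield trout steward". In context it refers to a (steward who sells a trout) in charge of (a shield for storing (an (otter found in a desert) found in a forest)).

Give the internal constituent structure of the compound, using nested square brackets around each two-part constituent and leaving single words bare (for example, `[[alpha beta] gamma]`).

Whole compound: head "steward" (specifically "trout steward"), modifier "forest desert otter shield".
Inside "forest desert otter shield": head "shield", modifier "forest desert otter".
Inside "forest desert otter": head "otter" (specifically "desert otter"), modifier "forest".
Inside "desert otter": head "otter", modifier "desert".
Inside "trout steward": head "steward", modifier "trout".
Assembled: [[[forest [desert otter]] shield] [trout steward]].

[[[forest [desert otter]] shield] [trout steward]]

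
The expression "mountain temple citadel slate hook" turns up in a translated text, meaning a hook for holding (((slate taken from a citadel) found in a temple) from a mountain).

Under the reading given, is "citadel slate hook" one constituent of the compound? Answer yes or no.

The top-level split is [mountain temple citadel slate] [hook]; the full structure is [[mountain [temple [citadel slate]]] hook].
"citadel slate hook" straddles a constituent boundary, so it is not a single unit.

no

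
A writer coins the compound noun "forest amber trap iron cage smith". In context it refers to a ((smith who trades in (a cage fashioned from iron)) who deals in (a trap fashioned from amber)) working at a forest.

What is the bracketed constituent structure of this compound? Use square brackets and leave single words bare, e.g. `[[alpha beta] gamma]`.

[forest [[amber trap] [[iron cage] smith]]]

The outermost head in the paraphrase is "smith" (specifically "amber trap iron cage smith"), modified by "forest".
"amber trap iron cage smith" → head "smith" (specifically "iron cage smith"), modifier "amber trap".
"amber trap" → head "trap", modifier "amber".
"iron cage smith" → head "smith", modifier "iron cage".
"iron cage" → head "cage", modifier "iron".
Putting it together: [forest [[amber trap] [[iron cage] smith]]].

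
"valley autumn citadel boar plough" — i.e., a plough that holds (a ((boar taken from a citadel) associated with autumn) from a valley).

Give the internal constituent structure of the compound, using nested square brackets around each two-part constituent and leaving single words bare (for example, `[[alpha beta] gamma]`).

[[valley [autumn [citadel boar]]] plough]

Whole compound: head "plough", modifier "valley autumn citadel boar".
"valley autumn citadel boar" → head "boar" (specifically "autumn citadel boar"), modifier "valley".
"autumn citadel boar" → head "boar" (specifically "citadel boar"), modifier "autumn".
"citadel boar" → head "boar", modifier "citadel".
So the structure is [[valley [autumn [citadel boar]]] plough].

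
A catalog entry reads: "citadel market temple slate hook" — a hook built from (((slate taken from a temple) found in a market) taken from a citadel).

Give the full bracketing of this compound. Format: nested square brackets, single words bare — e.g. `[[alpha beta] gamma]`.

[[citadel [market [temple slate]]] hook]

The outermost head in the paraphrase is "hook", modified by "citadel market temple slate".
Within "citadel market temple slate", the head is "slate" (specifically "market temple slate") and the modifier is "citadel".
Within "market temple slate", the head is "slate" (specifically "temple slate") and the modifier is "market".
Within "temple slate", the head is "slate" and the modifier is "temple".
Assembled: [[citadel [market [temple slate]]] hook].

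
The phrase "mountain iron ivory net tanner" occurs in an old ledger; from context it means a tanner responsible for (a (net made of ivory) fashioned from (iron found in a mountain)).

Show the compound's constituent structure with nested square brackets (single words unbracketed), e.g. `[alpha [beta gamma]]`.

At the top level: head "tanner"; modifier "mountain iron ivory net".
Inside "mountain iron ivory net": head "net" (specifically "ivory net"), modifier "mountain iron".
Inside "mountain iron": head "iron", modifier "mountain".
Inside "ivory net": head "net", modifier "ivory".
Assembled: [[[mountain iron] [ivory net]] tanner].

[[[mountain iron] [ivory net]] tanner]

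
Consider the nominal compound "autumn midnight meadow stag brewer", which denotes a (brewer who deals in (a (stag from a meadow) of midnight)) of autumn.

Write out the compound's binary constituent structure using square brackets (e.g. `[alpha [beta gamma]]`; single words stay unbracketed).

[autumn [[midnight [meadow stag]] brewer]]

Overall it is a kind of brewer (specifically "midnight meadow stag brewer"); the modifier is "autumn".
Within "midnight meadow stag brewer", the head is "brewer" and the modifier is "midnight meadow stag".
Within "midnight meadow stag", the head is "stag" (specifically "meadow stag") and the modifier is "midnight".
Within "meadow stag", the head is "stag" and the modifier is "meadow".
Assembled: [autumn [[midnight [meadow stag]] brewer]].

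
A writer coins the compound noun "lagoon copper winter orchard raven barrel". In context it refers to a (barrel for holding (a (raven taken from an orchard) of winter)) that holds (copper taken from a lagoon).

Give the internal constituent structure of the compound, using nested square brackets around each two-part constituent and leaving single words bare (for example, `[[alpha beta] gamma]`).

The outermost head in the paraphrase is "barrel" (specifically "winter orchard raven barrel"), modified by "lagoon copper".
Within "lagoon copper", the head is "copper" and the modifier is "lagoon".
Within "winter orchard raven barrel", the head is "barrel" and the modifier is "winter orchard raven".
Within "winter orchard raven", the head is "raven" (specifically "orchard raven") and the modifier is "winter".
Within "orchard raven", the head is "raven" and the modifier is "orchard".
Putting it together: [[lagoon copper] [[winter [orchard raven]] barrel]].

[[lagoon copper] [[winter [orchard raven]] barrel]]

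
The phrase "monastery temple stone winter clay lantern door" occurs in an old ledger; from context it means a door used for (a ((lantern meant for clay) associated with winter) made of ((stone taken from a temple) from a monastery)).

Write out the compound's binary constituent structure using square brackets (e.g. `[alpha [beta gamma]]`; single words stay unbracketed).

Overall it is a kind of door; the modifier is "monastery temple stone winter clay lantern".
Inside "monastery temple stone winter clay lantern": head "lantern" (specifically "winter clay lantern"), modifier "monastery temple stone".
Inside "monastery temple stone": head "stone" (specifically "temple stone"), modifier "monastery".
Inside "temple stone": head "stone", modifier "temple".
Inside "winter clay lantern": head "lantern" (specifically "clay lantern"), modifier "winter".
Inside "clay lantern": head "lantern", modifier "clay".
Assembled: [[[monastery [temple stone]] [winter [clay lantern]]] door].

[[[monastery [temple stone]] [winter [clay lantern]]] door]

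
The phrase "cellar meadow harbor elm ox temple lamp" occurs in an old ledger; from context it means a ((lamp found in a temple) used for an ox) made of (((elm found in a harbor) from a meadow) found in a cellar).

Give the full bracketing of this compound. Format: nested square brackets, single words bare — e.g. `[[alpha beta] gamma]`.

At the top level: head "lamp" (specifically "ox temple lamp"); modifier "cellar meadow harbor elm".
Inside "cellar meadow harbor elm": head "elm" (specifically "meadow harbor elm"), modifier "cellar".
Inside "meadow harbor elm": head "elm" (specifically "harbor elm"), modifier "meadow".
Inside "harbor elm": head "elm", modifier "harbor".
Inside "ox temple lamp": head "lamp" (specifically "temple lamp"), modifier "ox".
Inside "temple lamp": head "lamp", modifier "temple".
Assembled: [[cellar [meadow [harbor elm]]] [ox [temple lamp]]].

[[cellar [meadow [harbor elm]]] [ox [temple lamp]]]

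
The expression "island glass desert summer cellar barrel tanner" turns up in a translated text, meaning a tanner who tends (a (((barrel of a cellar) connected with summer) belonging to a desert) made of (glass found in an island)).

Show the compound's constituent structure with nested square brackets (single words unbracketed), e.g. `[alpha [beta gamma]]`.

Whole compound: head "tanner", modifier "island glass desert summer cellar barrel".
"island glass desert summer cellar barrel" → head "barrel" (specifically "desert summer cellar barrel"), modifier "island glass".
"island glass" → head "glass", modifier "island".
"desert summer cellar barrel" → head "barrel" (specifically "summer cellar barrel"), modifier "desert".
"summer cellar barrel" → head "barrel" (specifically "cellar barrel"), modifier "summer".
"cellar barrel" → head "barrel", modifier "cellar".
So the structure is [[[island glass] [desert [summer [cellar barrel]]]] tanner].

[[[island glass] [desert [summer [cellar barrel]]]] tanner]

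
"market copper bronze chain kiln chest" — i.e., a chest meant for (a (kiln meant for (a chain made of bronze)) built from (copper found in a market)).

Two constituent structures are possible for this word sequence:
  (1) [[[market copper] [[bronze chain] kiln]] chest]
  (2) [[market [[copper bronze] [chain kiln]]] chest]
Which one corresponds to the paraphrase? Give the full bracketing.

The paraphrase's head is the "chest" part ("chest"); its modifier is "market copper bronze chain kiln".
That top-level split, carried through the inner groups, gives [[[market copper] [[bronze chain] kiln]] chest].

[[[market copper] [[bronze chain] kiln]] chest]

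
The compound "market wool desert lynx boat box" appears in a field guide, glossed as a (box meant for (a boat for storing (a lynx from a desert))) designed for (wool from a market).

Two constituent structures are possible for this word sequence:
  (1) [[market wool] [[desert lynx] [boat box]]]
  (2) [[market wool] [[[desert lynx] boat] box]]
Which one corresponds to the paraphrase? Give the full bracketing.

The paraphrase's head is the "box" part ("desert lynx boat box"); its modifier is "market wool".
That top-level split, carried through the inner groups, gives [[market wool] [[[desert lynx] boat] box]].

[[market wool] [[[desert lynx] boat] box]]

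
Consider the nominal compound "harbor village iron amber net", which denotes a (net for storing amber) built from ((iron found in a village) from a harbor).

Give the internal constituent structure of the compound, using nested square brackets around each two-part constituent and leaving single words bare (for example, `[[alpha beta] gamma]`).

The outermost head in the paraphrase is "net" (specifically "amber net"), modified by "harbor village iron".
Within "harbor village iron", the head is "iron" (specifically "village iron") and the modifier is "harbor".
Within "village iron", the head is "iron" and the modifier is "village".
Within "amber net", the head is "net" and the modifier is "amber".
Assembled: [[harbor [village iron]] [amber net]].

[[harbor [village iron]] [amber net]]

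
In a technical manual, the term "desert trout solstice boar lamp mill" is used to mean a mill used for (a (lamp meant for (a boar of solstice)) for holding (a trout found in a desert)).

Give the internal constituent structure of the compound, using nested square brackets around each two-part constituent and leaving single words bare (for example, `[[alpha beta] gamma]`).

[[[desert trout] [[solstice boar] lamp]] mill]

The outermost head in the paraphrase is "mill", modified by "desert trout solstice boar lamp".
Within "desert trout solstice boar lamp", the head is "lamp" (specifically "solstice boar lamp") and the modifier is "desert trout".
Within "desert trout", the head is "trout" and the modifier is "desert".
Within "solstice boar lamp", the head is "lamp" and the modifier is "solstice boar".
Within "solstice boar", the head is "boar" and the modifier is "solstice".
Assembled: [[[desert trout] [[solstice boar] lamp]] mill].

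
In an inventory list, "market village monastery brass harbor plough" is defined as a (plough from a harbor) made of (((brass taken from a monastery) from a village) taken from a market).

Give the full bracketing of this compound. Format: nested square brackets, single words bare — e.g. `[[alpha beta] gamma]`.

[[market [village [monastery brass]]] [harbor plough]]

Whole compound: head "plough" (specifically "harbor plough"), modifier "market village monastery brass".
"market village monastery brass" → head "brass" (specifically "village monastery brass"), modifier "market".
"village monastery brass" → head "brass" (specifically "monastery brass"), modifier "village".
"monastery brass" → head "brass", modifier "monastery".
"harbor plough" → head "plough", modifier "harbor".
Putting it together: [[market [village [monastery brass]]] [harbor plough]].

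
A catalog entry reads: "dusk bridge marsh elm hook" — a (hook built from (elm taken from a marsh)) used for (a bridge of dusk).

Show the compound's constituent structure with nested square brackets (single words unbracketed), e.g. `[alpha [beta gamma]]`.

[[dusk bridge] [[marsh elm] hook]]

Overall it is a kind of hook (specifically "marsh elm hook"); the modifier is "dusk bridge".
"dusk bridge" → head "bridge", modifier "dusk".
"marsh elm hook" → head "hook", modifier "marsh elm".
"marsh elm" → head "elm", modifier "marsh".
So the structure is [[dusk bridge] [[marsh elm] hook]].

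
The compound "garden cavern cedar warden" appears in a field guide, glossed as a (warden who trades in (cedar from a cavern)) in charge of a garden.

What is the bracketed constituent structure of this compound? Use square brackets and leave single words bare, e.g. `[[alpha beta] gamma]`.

[garden [[cavern cedar] warden]]

Overall it is a kind of warden (specifically "cavern cedar warden"); the modifier is "garden".
"cavern cedar warden" → head "warden", modifier "cavern cedar".
"cavern cedar" → head "cedar", modifier "cavern".
Putting it together: [garden [[cavern cedar] warden]].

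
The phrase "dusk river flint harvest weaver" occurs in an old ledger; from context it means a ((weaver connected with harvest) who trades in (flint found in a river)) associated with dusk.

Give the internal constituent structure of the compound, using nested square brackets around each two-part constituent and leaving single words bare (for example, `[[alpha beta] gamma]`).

At the top level: head "weaver" (specifically "river flint harvest weaver"); modifier "dusk".
Within "river flint harvest weaver", the head is "weaver" (specifically "harvest weaver") and the modifier is "river flint".
Within "river flint", the head is "flint" and the modifier is "river".
Within "harvest weaver", the head is "weaver" and the modifier is "harvest".
Assembled: [dusk [[river flint] [harvest weaver]]].

[dusk [[river flint] [harvest weaver]]]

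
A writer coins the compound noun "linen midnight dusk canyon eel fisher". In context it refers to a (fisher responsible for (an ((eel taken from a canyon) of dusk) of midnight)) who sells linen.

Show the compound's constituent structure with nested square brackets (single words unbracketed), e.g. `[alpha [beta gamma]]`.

[linen [[midnight [dusk [canyon eel]]] fisher]]

Overall it is a kind of fisher (specifically "midnight dusk canyon eel fisher"); the modifier is "linen".
"midnight dusk canyon eel fisher" → head "fisher", modifier "midnight dusk canyon eel".
"midnight dusk canyon eel" → head "eel" (specifically "dusk canyon eel"), modifier "midnight".
"dusk canyon eel" → head "eel" (specifically "canyon eel"), modifier "dusk".
"canyon eel" → head "eel", modifier "canyon".
Assembled: [linen [[midnight [dusk [canyon eel]]] fisher]].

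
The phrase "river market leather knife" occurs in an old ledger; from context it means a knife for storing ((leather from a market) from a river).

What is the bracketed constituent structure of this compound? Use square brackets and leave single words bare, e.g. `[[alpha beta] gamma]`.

The outermost head in the paraphrase is "knife", modified by "river market leather".
Inside "river market leather": head "leather" (specifically "market leather"), modifier "river".
Inside "market leather": head "leather", modifier "market".
Putting it together: [[river [market leather]] knife].

[[river [market leather]] knife]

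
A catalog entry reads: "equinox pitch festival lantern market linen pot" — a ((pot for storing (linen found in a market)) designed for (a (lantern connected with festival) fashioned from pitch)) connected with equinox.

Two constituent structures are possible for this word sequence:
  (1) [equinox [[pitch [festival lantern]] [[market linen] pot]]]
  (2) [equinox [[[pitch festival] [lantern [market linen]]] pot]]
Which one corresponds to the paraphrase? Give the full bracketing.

The paraphrase's head is the "pot" part ("pitch festival lantern market linen pot"); its modifier is "equinox".
That top-level split, carried through the inner groups, gives [equinox [[pitch [festival lantern]] [[market linen] pot]]].

[equinox [[pitch [festival lantern]] [[market linen] pot]]]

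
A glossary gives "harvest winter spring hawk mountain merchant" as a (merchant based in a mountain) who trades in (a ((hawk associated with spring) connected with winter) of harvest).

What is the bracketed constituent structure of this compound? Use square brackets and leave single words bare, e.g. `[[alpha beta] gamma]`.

[[harvest [winter [spring hawk]]] [mountain merchant]]

Whole compound: head "merchant" (specifically "mountain merchant"), modifier "harvest winter spring hawk".
Within "harvest winter spring hawk", the head is "hawk" (specifically "winter spring hawk") and the modifier is "harvest".
Within "winter spring hawk", the head is "hawk" (specifically "spring hawk") and the modifier is "winter".
Within "spring hawk", the head is "hawk" and the modifier is "spring".
Within "mountain merchant", the head is "merchant" and the modifier is "mountain".
Assembled: [[harvest [winter [spring hawk]]] [mountain merchant]].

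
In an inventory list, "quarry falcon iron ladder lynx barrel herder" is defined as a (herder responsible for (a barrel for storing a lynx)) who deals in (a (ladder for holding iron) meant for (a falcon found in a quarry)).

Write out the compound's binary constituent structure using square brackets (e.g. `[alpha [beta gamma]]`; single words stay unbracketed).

[[[quarry falcon] [iron ladder]] [[lynx barrel] herder]]

The outermost head in the paraphrase is "herder" (specifically "lynx barrel herder"), modified by "quarry falcon iron ladder".
"quarry falcon iron ladder" → head "ladder" (specifically "iron ladder"), modifier "quarry falcon".
"quarry falcon" → head "falcon", modifier "quarry".
"iron ladder" → head "ladder", modifier "iron".
"lynx barrel herder" → head "herder", modifier "lynx barrel".
"lynx barrel" → head "barrel", modifier "lynx".
Assembled: [[[quarry falcon] [iron ladder]] [[lynx barrel] herder]].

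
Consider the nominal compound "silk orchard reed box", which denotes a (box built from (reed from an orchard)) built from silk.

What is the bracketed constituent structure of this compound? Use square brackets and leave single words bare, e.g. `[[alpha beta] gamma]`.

At the top level: head "box" (specifically "orchard reed box"); modifier "silk".
Inside "orchard reed box": head "box", modifier "orchard reed".
Inside "orchard reed": head "reed", modifier "orchard".
Putting it together: [silk [[orchard reed] box]].

[silk [[orchard reed] box]]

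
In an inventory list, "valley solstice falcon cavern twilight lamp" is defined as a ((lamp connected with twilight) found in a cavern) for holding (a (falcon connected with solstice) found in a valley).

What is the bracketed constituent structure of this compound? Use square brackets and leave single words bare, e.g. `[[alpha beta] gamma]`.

[[valley [solstice falcon]] [cavern [twilight lamp]]]

The outermost head in the paraphrase is "lamp" (specifically "cavern twilight lamp"), modified by "valley solstice falcon".
Within "valley solstice falcon", the head is "falcon" (specifically "solstice falcon") and the modifier is "valley".
Within "solstice falcon", the head is "falcon" and the modifier is "solstice".
Within "cavern twilight lamp", the head is "lamp" (specifically "twilight lamp") and the modifier is "cavern".
Within "twilight lamp", the head is "lamp" and the modifier is "twilight".
Putting it together: [[valley [solstice falcon]] [cavern [twilight lamp]]].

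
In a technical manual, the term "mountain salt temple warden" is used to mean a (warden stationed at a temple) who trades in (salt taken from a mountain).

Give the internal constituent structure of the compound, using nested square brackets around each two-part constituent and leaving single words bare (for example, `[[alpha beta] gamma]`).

[[mountain salt] [temple warden]]

Overall it is a kind of warden (specifically "temple warden"); the modifier is "mountain salt".
"mountain salt" → head "salt", modifier "mountain".
"temple warden" → head "warden", modifier "temple".
So the structure is [[mountain salt] [temple warden]].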